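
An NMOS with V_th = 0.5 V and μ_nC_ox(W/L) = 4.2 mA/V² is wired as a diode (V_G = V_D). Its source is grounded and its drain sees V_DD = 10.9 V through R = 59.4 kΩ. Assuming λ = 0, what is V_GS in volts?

V_GS = 0.785 V

With gate tied to drain, V_GS = V_DS ≥ V_GS − V_th, so the device is in saturation.
KCL at the drain: ½ k_n (V_GS − V_th)² = (V_DD − V_GS)/R.
Let x = V_GS − 0.5. Then 125 x² + x − 10.4 = 0, giving x = 0.285 V (positive root), so V_GS = 0.785 V.
I_D = (V_DD − V_GS)/R = (10.9 − 0.785) / 59.4 = 0.17 mA.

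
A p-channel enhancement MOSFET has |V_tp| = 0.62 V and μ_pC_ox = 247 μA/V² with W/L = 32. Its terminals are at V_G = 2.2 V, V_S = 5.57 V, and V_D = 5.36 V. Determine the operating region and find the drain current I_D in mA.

Triode; I_D = 4.39 mA

V_SG = V_S − V_G = 5.57 − 2.2 = 3.37 V; V_SD = V_S − V_D = 5.57 − 5.36 = 0.21 V.
k_p = μ_pC_ox · (W/L) = 7.904 mA/V².
V_ov = V_SG − |V_tp| = 3.37 − 0.62 = 2.75 V.
Since V_SD = 0.21 V < V_ov = 2.75 V, the device is in the triode region.
I_D = k_p [V_ov · V_SD − ½ V_SD²] = 7.904 × [2.75 × 0.21 − 0.5 × 0.21²] = 4.39 mA.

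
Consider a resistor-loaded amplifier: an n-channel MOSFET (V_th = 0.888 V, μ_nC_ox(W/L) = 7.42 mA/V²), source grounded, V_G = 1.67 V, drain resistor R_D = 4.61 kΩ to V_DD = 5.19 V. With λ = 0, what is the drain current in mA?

I_D = 1.08 mA

V_GS = V_G = 1.67 V, so V_ov = 1.67 − 0.888 = 0.782 V.
Assume saturation: I_D = ½ k_n V_ov² = 0.5 × 7.42 × 0.782² = 2.27 mA, giving V_DS = V_DD − I_D R_D = 5.19 − 2.27 × 4.61 = -5.27 V.
But -5.27 V < V_ov = 0.782 V, so the device is actually in triode.
In triode I_D = k_n[V_ov V_DS − ½ V_DS²] and I_D = (V_DD − V_DS)/R_D. Equating: 17.1 V_DS² − 27.75 V_DS + 5.19 = 0, giving V_DS = 0.216 V (the root below V_ov).
I_D = (5.19 − 0.216) / 4.61 = 1.08 mA.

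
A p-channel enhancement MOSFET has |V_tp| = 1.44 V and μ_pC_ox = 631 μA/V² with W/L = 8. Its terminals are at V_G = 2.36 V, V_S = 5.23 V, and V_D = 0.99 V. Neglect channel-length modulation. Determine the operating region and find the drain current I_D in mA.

Saturation; I_D = 5.16 mA

V_SG = V_S − V_G = 5.23 − 2.36 = 2.87 V; V_SD = V_S − V_D = 5.23 − 0.99 = 4.24 V.
k_p = μ_pC_ox · (W/L) = 5.048 mA/V².
V_ov = V_SG − |V_tp| = 2.87 − 1.44 = 1.43 V.
Since V_SD = 4.24 V ≥ V_ov = 1.43 V, the device is in saturation.
I_D = ½ k_p V_ov² = 0.5 × 5.048 × 1.43² = 5.16 mA.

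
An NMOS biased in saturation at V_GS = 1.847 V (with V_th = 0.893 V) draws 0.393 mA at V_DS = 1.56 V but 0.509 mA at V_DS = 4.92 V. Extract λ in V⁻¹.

λ = 0.102 V⁻¹

With V_GS fixed, I_D ∝ (1 + λ V_DS) in saturation, so I_D2/I_D1 = (1 + λ V_DS2)/(1 + λ V_DS1).
0.509/0.393 = 1.295 = (1 + 4.92 λ)/(1 + 1.56 λ).
Solving: λ (I_D1 V_DS2 − I_D2 V_DS1) = I_D2 − I_D1, so λ = (0.509 − 0.393) / (0.393 × 4.92 − 0.509 × 1.56) = 0.116 / 1.14 = 0.102 V⁻¹.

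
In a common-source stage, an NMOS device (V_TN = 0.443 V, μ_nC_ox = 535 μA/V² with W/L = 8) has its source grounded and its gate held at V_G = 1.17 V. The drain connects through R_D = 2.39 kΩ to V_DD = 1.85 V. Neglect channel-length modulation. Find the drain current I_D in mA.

I_D = 0.665 mA

V_GS = V_G = 1.17 V, so V_ov = 1.17 − 0.443 = 0.727 V.
k_n = μ_nC_ox · (W/L) = 4.28 mA/V².
Assume saturation: I_D = ½ k_n V_ov² = 0.5 × 4.28 × 0.727² = 1.13 mA, giving V_DS = V_DD − I_D R_D = 1.85 − 1.13 × 2.39 = -0.853 V.
But -0.853 V < V_ov = 0.727 V, so the device is actually in triode.
In triode I_D = k_n[V_ov V_DS − ½ V_DS²] and I_D = (V_DD − V_DS)/R_D. Equating: 5.11 V_DS² − 8.437 V_DS + 1.85 = 0, giving V_DS = 0.26 V (the root below V_ov).
I_D = (1.85 − 0.26) / 2.39 = 0.665 mA.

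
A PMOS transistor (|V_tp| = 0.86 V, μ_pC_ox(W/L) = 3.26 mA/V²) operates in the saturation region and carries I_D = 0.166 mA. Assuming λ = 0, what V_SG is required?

V_SG = 1.18 V

In saturation I_D = ½ k_p (V_SG − |V_tp|)², so V_SG − |V_tp| = √(2 I_D / k_p) = √(2 × 0.166 / 3.26) = 0.319 V.
V_SG = 0.86 + 0.319 = 1.18 V.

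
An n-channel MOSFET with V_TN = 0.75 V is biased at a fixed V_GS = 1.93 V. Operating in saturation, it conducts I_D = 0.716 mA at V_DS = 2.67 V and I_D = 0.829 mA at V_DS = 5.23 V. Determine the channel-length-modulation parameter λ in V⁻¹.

λ = 0.0738 V⁻¹

With V_GS fixed, I_D ∝ (1 + λ V_DS) in saturation, so I_D2/I_D1 = (1 + λ V_DS2)/(1 + λ V_DS1).
0.829/0.716 = 1.158 = (1 + 5.23 λ)/(1 + 2.67 λ).
Solving: λ (I_D1 V_DS2 − I_D2 V_DS1) = I_D2 − I_D1, so λ = (0.829 − 0.716) / (0.716 × 5.23 − 0.829 × 2.67) = 0.113 / 1.53 = 0.0738 V⁻¹.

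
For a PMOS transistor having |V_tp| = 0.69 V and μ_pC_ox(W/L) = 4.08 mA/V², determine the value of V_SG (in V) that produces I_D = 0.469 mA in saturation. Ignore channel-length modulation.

In saturation I_D = ½ k_p (V_SG − |V_tp|)², so V_SG − |V_tp| = √(2 I_D / k_p) = √(2 × 0.469 / 4.08) = 0.479 V.
V_SG = 0.69 + 0.479 = 1.17 V.

V_SG = 1.17 V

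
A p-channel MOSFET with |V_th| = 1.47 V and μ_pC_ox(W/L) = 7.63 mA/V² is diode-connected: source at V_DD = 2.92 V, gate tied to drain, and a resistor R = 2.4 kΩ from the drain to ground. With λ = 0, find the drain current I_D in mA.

I_D = 0.460 mA

With gate tied to drain, V_SG = V_SD ≥ V_SG − |V_th|, so the device is in saturation.
KCL at the drain: ½ k_p (V_SG − |V_th|)² = (V_DD − V_SG)/R.
Let x = V_SG − 1.47. Then 9.16 x² + x − 1.45 = 0, giving x = 0.347 V (positive root), so V_SG = 1.82 V.
I_D = (V_DD − V_SG)/R = (2.92 − 1.82) / 2.4 = 0.46 mA.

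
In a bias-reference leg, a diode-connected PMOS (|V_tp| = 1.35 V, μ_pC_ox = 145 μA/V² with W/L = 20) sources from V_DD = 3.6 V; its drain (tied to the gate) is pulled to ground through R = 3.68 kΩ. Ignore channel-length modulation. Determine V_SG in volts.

V_SG = 1.91 V

With gate tied to drain, V_SG = V_SD ≥ V_SG − |V_tp|, so the device is in saturation.
k_p = μ_pC_ox · (W/L) = 2.9 mA/V².
KCL at the drain: ½ k_p (V_SG − |V_tp|)² = (V_DD − V_SG)/R.
Let x = V_SG − 1.35. Then 5.34 x² + x − 2.25 = 0, giving x = 0.562 V (positive root), so V_SG = 1.91 V.
I_D = (V_DD − V_SG)/R = (3.6 − 1.91) / 3.68 = 0.459 mA.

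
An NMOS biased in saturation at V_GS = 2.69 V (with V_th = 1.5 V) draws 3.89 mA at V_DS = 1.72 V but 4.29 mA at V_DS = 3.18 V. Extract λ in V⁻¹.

λ = 0.0801 V⁻¹

With V_GS fixed, I_D ∝ (1 + λ V_DS) in saturation, so I_D2/I_D1 = (1 + λ V_DS2)/(1 + λ V_DS1).
4.29/3.89 = 1.103 = (1 + 3.18 λ)/(1 + 1.72 λ).
Solving: λ (I_D1 V_DS2 − I_D2 V_DS1) = I_D2 − I_D1, so λ = (4.29 − 3.89) / (3.89 × 3.18 − 4.29 × 1.72) = 0.4 / 4.99 = 0.0801 V⁻¹.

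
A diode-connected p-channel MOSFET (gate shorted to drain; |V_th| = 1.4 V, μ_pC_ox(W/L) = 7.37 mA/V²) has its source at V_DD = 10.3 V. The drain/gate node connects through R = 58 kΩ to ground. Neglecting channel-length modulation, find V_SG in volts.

V_SG = 1.60 V

With gate tied to drain, V_SG = V_SD ≥ V_SG − |V_th|, so the device is in saturation.
KCL at the drain: ½ k_p (V_SG − |V_th|)² = (V_DD − V_SG)/R.
Let x = V_SG − 1.4. Then 214 x² + x − 8.9 = 0, giving x = 0.202 V (positive root), so V_SG = 1.6 V.
I_D = (V_DD − V_SG)/R = (10.3 − 1.6) / 58 = 0.15 mA.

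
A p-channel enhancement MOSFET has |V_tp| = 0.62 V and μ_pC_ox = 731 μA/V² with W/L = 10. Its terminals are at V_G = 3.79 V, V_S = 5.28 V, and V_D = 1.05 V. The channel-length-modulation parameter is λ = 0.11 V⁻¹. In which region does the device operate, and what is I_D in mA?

Saturation; I_D = 4.05 mA

V_SG = V_S − V_G = 5.28 − 3.79 = 1.49 V; V_SD = V_S − V_D = 5.28 − 1.05 = 4.23 V.
k_p = μ_pC_ox · (W/L) = 7.31 mA/V².
V_ov = V_SG − |V_tp| = 1.49 − 0.62 = 0.87 V.
Since V_SD = 4.23 V ≥ V_ov = 0.87 V, the device is in saturation.
I_D = ½ k_p V_ov² (1 + λ V_SD) = 0.5 × 7.31 × 0.87² × (1 + 0.11 × 4.23) = 4.05 mA.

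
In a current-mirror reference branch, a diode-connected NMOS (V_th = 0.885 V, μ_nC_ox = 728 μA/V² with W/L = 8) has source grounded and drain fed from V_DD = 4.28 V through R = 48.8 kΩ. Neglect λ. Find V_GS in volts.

V_GS = 1.04 V

With gate tied to drain, V_GS = V_DS ≥ V_GS − V_th, so the device is in saturation.
k_n = μ_nC_ox · (W/L) = 5.824 mA/V².
KCL at the drain: ½ k_n (V_GS − V_th)² = (V_DD − V_GS)/R.
Let x = V_GS − 0.885. Then 142 x² + x − 3.395 = 0, giving x = 0.151 V (positive root), so V_GS = 1.04 V.
I_D = (V_DD − V_GS)/R = (4.28 − 1.04) / 48.8 = 0.0665 mA.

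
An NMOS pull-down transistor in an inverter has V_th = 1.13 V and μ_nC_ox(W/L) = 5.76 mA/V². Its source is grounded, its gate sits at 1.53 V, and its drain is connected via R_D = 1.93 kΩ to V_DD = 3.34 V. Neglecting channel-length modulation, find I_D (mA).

I_D = 0.461 mA

V_GS = V_G = 1.53 V, so V_ov = 1.53 − 1.13 = 0.4 V.
Assume saturation: I_D = ½ k_n V_ov² = 0.5 × 5.76 × 0.4² = 0.461 mA, giving V_DS = V_DD − I_D R_D = 3.34 − 0.461 × 1.93 = 2.45 V.
V_DS = 2.45 V ≥ V_ov = 0.4 V, confirming saturation.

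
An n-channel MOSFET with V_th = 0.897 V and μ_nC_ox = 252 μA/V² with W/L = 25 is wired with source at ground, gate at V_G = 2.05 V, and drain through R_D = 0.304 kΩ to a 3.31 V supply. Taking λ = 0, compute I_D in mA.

V_GS = V_G = 2.05 V, so V_ov = 2.05 − 0.897 = 1.15 V.
k_n = μ_nC_ox · (W/L) = 6.3 mA/V².
Assume saturation: I_D = ½ k_n V_ov² = 0.5 × 6.3 × 1.15² = 4.19 mA, giving V_DS = V_DD − I_D R_D = 3.31 − 4.19 × 0.304 = 2.04 V.
V_DS = 2.04 V ≥ V_ov = 1.15 V, confirming saturation.

I_D = 4.19 mA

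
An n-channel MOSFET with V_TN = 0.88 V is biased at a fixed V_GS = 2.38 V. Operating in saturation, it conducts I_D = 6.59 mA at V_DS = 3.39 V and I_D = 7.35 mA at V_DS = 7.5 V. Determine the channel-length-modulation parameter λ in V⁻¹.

With V_GS fixed, I_D ∝ (1 + λ V_DS) in saturation, so I_D2/I_D1 = (1 + λ V_DS2)/(1 + λ V_DS1).
7.35/6.59 = 1.115 = (1 + 7.5 λ)/(1 + 3.39 λ).
Solving: λ (I_D1 V_DS2 − I_D2 V_DS1) = I_D2 − I_D1, so λ = (7.35 − 6.59) / (6.59 × 7.5 − 7.35 × 3.39) = 0.76 / 24.5 = 0.031 V⁻¹.

λ = 0.0310 V⁻¹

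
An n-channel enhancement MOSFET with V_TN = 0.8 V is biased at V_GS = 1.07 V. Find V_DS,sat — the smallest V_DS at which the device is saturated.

The boundary between triode and saturation is V_DS = V_GS − V_TN = V_ov.
V_ov = 1.07 − 0.8 = 0.27 V.

V_DS,sat = 0.270 V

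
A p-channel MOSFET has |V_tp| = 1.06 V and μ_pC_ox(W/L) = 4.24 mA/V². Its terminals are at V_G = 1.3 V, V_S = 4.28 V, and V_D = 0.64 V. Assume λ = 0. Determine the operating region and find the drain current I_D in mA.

Saturation; I_D = 7.82 mA

V_SG = V_S − V_G = 4.28 − 1.3 = 2.98 V; V_SD = V_S − V_D = 4.28 − 0.64 = 3.64 V.
V_ov = V_SG − |V_tp| = 2.98 − 1.06 = 1.92 V.
Since V_SD = 3.64 V ≥ V_ov = 1.92 V, the device is in saturation.
I_D = ½ k_p V_ov² = 0.5 × 4.24 × 1.92² = 7.82 mA.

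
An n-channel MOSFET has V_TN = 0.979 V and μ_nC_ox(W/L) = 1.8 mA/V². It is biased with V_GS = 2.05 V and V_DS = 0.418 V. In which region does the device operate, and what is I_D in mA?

V_ov = V_GS − V_TN = 2.05 − 0.979 = 1.07 V.
Since V_DS = 0.418 V < V_ov = 1.07 V, the device is in the triode region.
I_D = k_n [V_ov · V_DS − ½ V_DS²] = 1.8 × [1.07 × 0.418 − 0.5 × 0.418²] = 0.649 mA.

Triode; I_D = 0.649 mA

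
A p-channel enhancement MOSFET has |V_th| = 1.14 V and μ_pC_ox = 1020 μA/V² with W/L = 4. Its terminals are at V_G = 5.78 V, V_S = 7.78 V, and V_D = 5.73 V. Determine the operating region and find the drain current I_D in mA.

V_SG = V_S − V_G = 7.78 − 5.78 = 2 V; V_SD = V_S − V_D = 7.78 − 5.73 = 2.05 V.
k_p = μ_pC_ox · (W/L) = 4.08 mA/V².
V_ov = V_SG − |V_th| = 2 − 1.14 = 0.86 V.
Since V_SD = 2.05 V ≥ V_ov = 0.86 V, the device is in saturation.
I_D = ½ k_p V_ov² = 0.5 × 4.08 × 0.86² = 1.51 mA.

Saturation; I_D = 1.51 mA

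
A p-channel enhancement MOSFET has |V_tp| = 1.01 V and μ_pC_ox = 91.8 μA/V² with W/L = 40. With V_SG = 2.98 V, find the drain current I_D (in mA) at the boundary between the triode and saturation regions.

At the boundary V_SD = V_ov = V_SG − |V_tp| = 2.98 − 1.01 = 1.97 V.
k_p = μ_pC_ox · (W/L) = 3.672 mA/V².
I_D = ½ k_p V_ov² = 0.5 × 3.672 × 1.97² = 7.13 mA.

I_D = 7.13 mA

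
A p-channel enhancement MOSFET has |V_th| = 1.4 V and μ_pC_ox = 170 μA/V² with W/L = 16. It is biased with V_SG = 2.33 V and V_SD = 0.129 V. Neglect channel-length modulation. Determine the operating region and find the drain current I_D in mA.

k_p = μ_pC_ox · (W/L) = 2.72 mA/V².
V_ov = V_SG − |V_th| = 2.33 − 1.4 = 0.93 V.
Since V_SD = 0.129 V < V_ov = 0.93 V, the device is in the triode region.
I_D = k_p [V_ov · V_SD − ½ V_SD²] = 2.72 × [0.93 × 0.129 − 0.5 × 0.129²] = 0.304 mA.

Triode; I_D = 0.304 mA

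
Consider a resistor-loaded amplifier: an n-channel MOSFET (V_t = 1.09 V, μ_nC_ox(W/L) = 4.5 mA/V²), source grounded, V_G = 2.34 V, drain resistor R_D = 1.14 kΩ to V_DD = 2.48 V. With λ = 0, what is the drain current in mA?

I_D = 1.84 mA

V_GS = V_G = 2.34 V, so V_ov = 2.34 − 1.09 = 1.25 V.
Assume saturation: I_D = ½ k_n V_ov² = 0.5 × 4.5 × 1.25² = 3.52 mA, giving V_DS = V_DD − I_D R_D = 2.48 − 3.52 × 1.14 = -1.53 V.
But -1.53 V < V_ov = 1.25 V, so the device is actually in triode.
In triode I_D = k_n[V_ov V_DS − ½ V_DS²] and I_D = (V_DD − V_DS)/R_D. Equating: 2.56 V_DS² − 7.412 V_DS + 2.48 = 0, giving V_DS = 0.386 V (the root below V_ov).
I_D = (2.48 − 0.386) / 1.14 = 1.84 mA.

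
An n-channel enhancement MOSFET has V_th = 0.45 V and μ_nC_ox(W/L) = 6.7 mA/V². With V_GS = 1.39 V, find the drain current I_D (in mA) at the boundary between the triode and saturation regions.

I_D = 2.96 mA

At the boundary V_DS = V_ov = V_GS − V_th = 1.39 − 0.45 = 0.94 V.
I_D = ½ k_n V_ov² = 0.5 × 6.7 × 0.94² = 2.96 mA.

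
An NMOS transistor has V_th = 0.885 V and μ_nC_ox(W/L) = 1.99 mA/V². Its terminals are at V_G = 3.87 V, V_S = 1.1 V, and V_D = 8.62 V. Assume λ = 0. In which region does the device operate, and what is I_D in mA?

V_GS = V_G − V_S = 3.87 − 1.1 = 2.77 V; V_DS = V_D − V_S = 8.62 − 1.1 = 7.52 V.
V_ov = V_GS − V_th = 2.77 − 0.885 = 1.89 V.
Since V_DS = 7.52 V ≥ V_ov = 1.89 V, the device is in saturation.
I_D = ½ k_n V_ov² = 0.5 × 1.99 × 1.89² = 3.54 mA.

Saturation; I_D = 3.54 mA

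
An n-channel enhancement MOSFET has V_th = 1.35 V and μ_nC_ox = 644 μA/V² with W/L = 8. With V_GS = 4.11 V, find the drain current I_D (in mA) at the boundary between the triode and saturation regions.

At the boundary V_DS = V_ov = V_GS − V_th = 4.11 − 1.35 = 2.76 V.
k_n = μ_nC_ox · (W/L) = 5.152 mA/V².
I_D = ½ k_n V_ov² = 0.5 × 5.152 × 2.76² = 19.6 mA.

I_D = 19.6 mA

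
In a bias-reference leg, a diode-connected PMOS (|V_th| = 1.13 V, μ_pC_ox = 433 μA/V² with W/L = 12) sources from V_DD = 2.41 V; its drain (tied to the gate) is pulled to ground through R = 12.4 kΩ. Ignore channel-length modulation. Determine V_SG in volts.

With gate tied to drain, V_SG = V_SD ≥ V_SG − |V_th|, so the device is in saturation.
k_p = μ_pC_ox · (W/L) = 5.196 mA/V².
KCL at the drain: ½ k_p (V_SG − |V_th|)² = (V_DD − V_SG)/R.
Let x = V_SG − 1.13. Then 32.2 x² + x − 1.28 = 0, giving x = 0.184 V (positive root), so V_SG = 1.31 V.
I_D = (V_DD − V_SG)/R = (2.41 − 1.31) / 12.4 = 0.0884 mA.

V_SG = 1.31 V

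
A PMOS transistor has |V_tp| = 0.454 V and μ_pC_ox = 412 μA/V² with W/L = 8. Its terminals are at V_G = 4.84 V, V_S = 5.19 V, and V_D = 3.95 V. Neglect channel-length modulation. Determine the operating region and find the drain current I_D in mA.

Cutoff; I_D = 0 mA

V_SG = V_S − V_G = 5.19 − 4.84 = 0.35 V; V_SD = V_S − V_D = 5.19 − 3.95 = 1.24 V.
V_SG = 0.35 V < |V_tp| = 0.454 V, so the transistor is in cutoff.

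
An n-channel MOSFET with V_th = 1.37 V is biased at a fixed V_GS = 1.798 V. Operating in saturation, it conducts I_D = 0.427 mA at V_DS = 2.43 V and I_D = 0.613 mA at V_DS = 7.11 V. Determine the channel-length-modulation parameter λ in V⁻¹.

With V_GS fixed, I_D ∝ (1 + λ V_DS) in saturation, so I_D2/I_D1 = (1 + λ V_DS2)/(1 + λ V_DS1).
0.613/0.427 = 1.436 = (1 + 7.11 λ)/(1 + 2.43 λ).
Solving: λ (I_D1 V_DS2 − I_D2 V_DS1) = I_D2 − I_D1, so λ = (0.613 − 0.427) / (0.427 × 7.11 − 0.613 × 2.43) = 0.186 / 1.55 = 0.12 V⁻¹.

λ = 0.120 V⁻¹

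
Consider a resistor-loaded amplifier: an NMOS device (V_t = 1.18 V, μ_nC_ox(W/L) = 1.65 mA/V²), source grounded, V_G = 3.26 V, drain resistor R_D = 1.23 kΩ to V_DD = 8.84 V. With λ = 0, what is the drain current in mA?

I_D = 3.57 mA

V_GS = V_G = 3.26 V, so V_ov = 3.26 − 1.18 = 2.08 V.
Assume saturation: I_D = ½ k_n V_ov² = 0.5 × 1.65 × 2.08² = 3.57 mA, giving V_DS = V_DD − I_D R_D = 8.84 − 3.57 × 1.23 = 4.45 V.
V_DS = 4.45 V ≥ V_ov = 2.08 V, confirming saturation.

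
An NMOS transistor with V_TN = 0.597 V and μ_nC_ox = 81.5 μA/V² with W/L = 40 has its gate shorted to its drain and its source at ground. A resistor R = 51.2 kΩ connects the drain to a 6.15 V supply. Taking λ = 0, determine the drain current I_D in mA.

I_D = 0.104 mA

With gate tied to drain, V_GS = V_DS ≥ V_GS − V_TN, so the device is in saturation.
k_n = μ_nC_ox · (W/L) = 3.26 mA/V².
KCL at the drain: ½ k_n (V_GS − V_TN)² = (V_DD − V_GS)/R.
Let x = V_GS − 0.597. Then 83.5 x² + x − 5.553 = 0, giving x = 0.252 V (positive root), so V_GS = 0.849 V.
I_D = (V_DD − V_GS)/R = (6.15 − 0.849) / 51.2 = 0.104 mA.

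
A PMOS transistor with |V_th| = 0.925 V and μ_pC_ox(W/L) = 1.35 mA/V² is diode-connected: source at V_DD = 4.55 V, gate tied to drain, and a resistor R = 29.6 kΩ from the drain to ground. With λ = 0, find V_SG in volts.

With gate tied to drain, V_SG = V_SD ≥ V_SG − |V_th|, so the device is in saturation.
KCL at the drain: ½ k_p (V_SG − |V_th|)² = (V_DD − V_SG)/R.
Let x = V_SG − 0.925. Then 20 x² + x − 3.625 = 0, giving x = 0.402 V (positive root), so V_SG = 1.33 V.
I_D = (V_DD − V_SG)/R = (4.55 − 1.33) / 29.6 = 0.109 mA.

V_SG = 1.33 V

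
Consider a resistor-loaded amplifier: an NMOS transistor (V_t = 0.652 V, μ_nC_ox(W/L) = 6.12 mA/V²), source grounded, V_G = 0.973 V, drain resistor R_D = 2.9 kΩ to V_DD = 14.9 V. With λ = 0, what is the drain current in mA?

V_GS = V_G = 0.973 V, so V_ov = 0.973 − 0.652 = 0.321 V.
Assume saturation: I_D = ½ k_n V_ov² = 0.5 × 6.12 × 0.321² = 0.315 mA, giving V_DS = V_DD − I_D R_D = 14.9 − 0.315 × 2.9 = 14 V.
V_DS = 14 V ≥ V_ov = 0.321 V, confirming saturation.

I_D = 0.315 mA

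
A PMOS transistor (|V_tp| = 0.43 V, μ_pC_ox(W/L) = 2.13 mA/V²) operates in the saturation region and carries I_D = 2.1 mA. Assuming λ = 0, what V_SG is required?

V_SG = 1.83 V

In saturation I_D = ½ k_p (V_SG − |V_tp|)², so V_SG − |V_tp| = √(2 I_D / k_p) = √(2 × 2.1 / 2.13) = 1.4 V.
V_SG = 0.43 + 1.4 = 1.83 V.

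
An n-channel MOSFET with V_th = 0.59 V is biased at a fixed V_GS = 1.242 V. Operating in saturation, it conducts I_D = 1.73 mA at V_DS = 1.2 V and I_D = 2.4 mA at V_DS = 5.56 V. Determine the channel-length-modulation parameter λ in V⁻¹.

λ = 0.0994 V⁻¹

With V_GS fixed, I_D ∝ (1 + λ V_DS) in saturation, so I_D2/I_D1 = (1 + λ V_DS2)/(1 + λ V_DS1).
2.4/1.73 = 1.387 = (1 + 5.56 λ)/(1 + 1.2 λ).
Solving: λ (I_D1 V_DS2 − I_D2 V_DS1) = I_D2 − I_D1, so λ = (2.4 − 1.73) / (1.73 × 5.56 − 2.4 × 1.2) = 0.67 / 6.74 = 0.0994 V⁻¹.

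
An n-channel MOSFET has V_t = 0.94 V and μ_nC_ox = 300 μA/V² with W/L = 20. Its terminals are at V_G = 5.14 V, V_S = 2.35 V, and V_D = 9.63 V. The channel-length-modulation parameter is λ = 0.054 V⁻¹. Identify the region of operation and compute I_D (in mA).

V_GS = V_G − V_S = 5.14 − 2.35 = 2.79 V; V_DS = V_D − V_S = 9.63 − 2.35 = 7.28 V.
k_n = μ_nC_ox · (W/L) = 6 mA/V².
V_ov = V_GS − V_t = 2.79 − 0.94 = 1.85 V.
Since V_DS = 7.28 V ≥ V_ov = 1.85 V, the device is in saturation.
I_D = ½ k_n V_ov² (1 + λ V_DS) = 0.5 × 6 × 1.85² × (1 + 0.054 × 7.28) = 14.3 mA.

Saturation; I_D = 14.3 mA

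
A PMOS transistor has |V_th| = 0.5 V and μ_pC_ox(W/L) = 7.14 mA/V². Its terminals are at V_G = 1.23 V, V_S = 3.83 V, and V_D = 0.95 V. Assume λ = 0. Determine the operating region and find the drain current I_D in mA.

V_SG = V_S − V_G = 3.83 − 1.23 = 2.6 V; V_SD = V_S − V_D = 3.83 − 0.95 = 2.88 V.
V_ov = V_SG − |V_th| = 2.6 − 0.5 = 2.1 V.
Since V_SD = 2.88 V ≥ V_ov = 2.1 V, the device is in saturation.
I_D = ½ k_p V_ov² = 0.5 × 7.14 × 2.1² = 15.7 mA.

Saturation; I_D = 15.7 mA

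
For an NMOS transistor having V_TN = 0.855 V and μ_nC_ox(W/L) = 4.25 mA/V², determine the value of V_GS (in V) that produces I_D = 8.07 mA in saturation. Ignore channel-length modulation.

In saturation I_D = ½ k_n (V_GS − V_TN)², so V_GS − V_TN = √(2 I_D / k_n) = √(2 × 8.07 / 4.25) = 1.95 V.
V_GS = 0.855 + 1.95 = 2.8 V.

V_GS = 2.80 V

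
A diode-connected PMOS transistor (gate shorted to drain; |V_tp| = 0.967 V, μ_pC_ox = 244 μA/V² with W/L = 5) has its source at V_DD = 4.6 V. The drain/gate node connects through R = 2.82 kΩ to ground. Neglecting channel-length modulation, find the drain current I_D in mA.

I_D = 0.866 mA

With gate tied to drain, V_SG = V_SD ≥ V_SG − |V_tp|, so the device is in saturation.
k_p = μ_pC_ox · (W/L) = 1.22 mA/V².
KCL at the drain: ½ k_p (V_SG − |V_tp|)² = (V_DD − V_SG)/R.
Let x = V_SG − 0.967. Then 1.72 x² + x − 3.633 = 0, giving x = 1.19 V (positive root), so V_SG = 2.16 V.
I_D = (V_DD − V_SG)/R = (4.6 − 2.16) / 2.82 = 0.866 mA.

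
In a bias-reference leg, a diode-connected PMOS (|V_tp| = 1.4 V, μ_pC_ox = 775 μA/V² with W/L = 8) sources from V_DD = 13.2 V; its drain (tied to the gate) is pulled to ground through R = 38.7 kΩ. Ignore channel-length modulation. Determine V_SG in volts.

V_SG = 1.71 V

With gate tied to drain, V_SG = V_SD ≥ V_SG − |V_tp|, so the device is in saturation.
k_p = μ_pC_ox · (W/L) = 6.2 mA/V².
KCL at the drain: ½ k_p (V_SG − |V_tp|)² = (V_DD − V_SG)/R.
Let x = V_SG − 1.4. Then 120 x² + x − 11.8 = 0, giving x = 0.309 V (positive root), so V_SG = 1.71 V.
I_D = (V_DD − V_SG)/R = (13.2 − 1.71) / 38.7 = 0.297 mA.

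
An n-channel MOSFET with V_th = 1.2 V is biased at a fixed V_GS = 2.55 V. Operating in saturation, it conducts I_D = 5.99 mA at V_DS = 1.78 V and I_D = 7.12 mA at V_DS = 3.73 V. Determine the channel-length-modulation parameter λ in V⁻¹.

With V_GS fixed, I_D ∝ (1 + λ V_DS) in saturation, so I_D2/I_D1 = (1 + λ V_DS2)/(1 + λ V_DS1).
7.12/5.99 = 1.189 = (1 + 3.73 λ)/(1 + 1.78 λ).
Solving: λ (I_D1 V_DS2 − I_D2 V_DS1) = I_D2 − I_D1, so λ = (7.12 − 5.99) / (5.99 × 3.73 − 7.12 × 1.78) = 1.13 / 9.67 = 0.117 V⁻¹.

λ = 0.117 V⁻¹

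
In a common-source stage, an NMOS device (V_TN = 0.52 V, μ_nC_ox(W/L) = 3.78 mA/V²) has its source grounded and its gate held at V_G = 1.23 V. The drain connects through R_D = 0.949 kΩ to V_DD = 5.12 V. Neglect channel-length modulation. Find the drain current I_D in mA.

I_D = 0.953 mA

V_GS = V_G = 1.23 V, so V_ov = 1.23 − 0.52 = 0.71 V.
Assume saturation: I_D = ½ k_n V_ov² = 0.5 × 3.78 × 0.71² = 0.953 mA, giving V_DS = V_DD − I_D R_D = 5.12 − 0.953 × 0.949 = 4.22 V.
V_DS = 4.22 V ≥ V_ov = 0.71 V, confirming saturation.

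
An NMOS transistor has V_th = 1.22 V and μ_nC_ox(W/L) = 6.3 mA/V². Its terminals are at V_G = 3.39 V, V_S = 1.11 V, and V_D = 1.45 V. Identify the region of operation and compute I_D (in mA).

V_GS = V_G − V_S = 3.39 − 1.11 = 2.28 V; V_DS = V_D − V_S = 1.45 − 1.11 = 0.34 V.
V_ov = V_GS − V_th = 2.28 − 1.22 = 1.06 V.
Since V_DS = 0.34 V < V_ov = 1.06 V, the device is in the triode region.
I_D = k_n [V_ov · V_DS − ½ V_DS²] = 6.3 × [1.06 × 0.34 − 0.5 × 0.34²] = 1.91 mA.

Triode; I_D = 1.91 mA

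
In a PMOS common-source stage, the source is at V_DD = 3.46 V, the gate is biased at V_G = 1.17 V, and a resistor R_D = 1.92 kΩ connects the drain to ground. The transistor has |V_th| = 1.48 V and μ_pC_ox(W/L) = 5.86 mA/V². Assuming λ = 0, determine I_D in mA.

I_D = 1.56 mA

V_SG = V_DD − V_G = 3.46 − 1.17 = 2.29 V, so V_ov = 2.29 − 1.48 = 0.81 V.
Assume saturation: I_D = ½ k_p V_ov² = 0.5 × 5.86 × 0.81² = 1.92 mA, giving V_SD = V_DD − I_D R_D = 3.46 − 1.92 × 1.92 = -0.231 V.
But -0.231 V < V_ov = 0.81 V, so the device is actually in triode.
In triode I_D = k_p[V_ov V_SD − ½ V_SD²] and I_D = (V_DD − V_SD)/R_D. Equating: 5.63 V_SD² − 10.11 V_SD + 3.46 = 0, giving V_SD = 0.46 V (the root below V_ov).
I_D = (3.46 − 0.46) / 1.92 = 1.56 mA.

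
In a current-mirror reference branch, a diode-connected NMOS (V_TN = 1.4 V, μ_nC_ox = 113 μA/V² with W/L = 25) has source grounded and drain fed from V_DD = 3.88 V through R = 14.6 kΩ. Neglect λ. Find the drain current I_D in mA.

I_D = 0.148 mA

With gate tied to drain, V_GS = V_DS ≥ V_GS − V_TN, so the device is in saturation.
k_n = μ_nC_ox · (W/L) = 2.825 mA/V².
KCL at the drain: ½ k_n (V_GS − V_TN)² = (V_DD − V_GS)/R.
Let x = V_GS − 1.4. Then 20.6 x² + x − 2.48 = 0, giving x = 0.323 V (positive root), so V_GS = 1.72 V.
I_D = (V_DD − V_GS)/R = (3.88 − 1.72) / 14.6 = 0.148 mA.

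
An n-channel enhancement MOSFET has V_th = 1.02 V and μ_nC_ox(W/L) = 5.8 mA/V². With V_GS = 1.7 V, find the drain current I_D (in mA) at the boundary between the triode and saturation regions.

At the boundary V_DS = V_ov = V_GS − V_th = 1.7 − 1.02 = 0.68 V.
I_D = ½ k_n V_ov² = 0.5 × 5.8 × 0.68² = 1.34 mA.

I_D = 1.34 mA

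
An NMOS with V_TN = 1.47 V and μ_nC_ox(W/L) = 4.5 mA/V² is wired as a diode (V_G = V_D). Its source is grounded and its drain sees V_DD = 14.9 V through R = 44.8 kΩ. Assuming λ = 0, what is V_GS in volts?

With gate tied to drain, V_GS = V_DS ≥ V_GS − V_TN, so the device is in saturation.
KCL at the drain: ½ k_n (V_GS − V_TN)² = (V_DD − V_GS)/R.
Let x = V_GS − 1.47. Then 101 x² + x − 13.43 = 0, giving x = 0.36 V (positive root), so V_GS = 1.83 V.
I_D = (V_DD − V_GS)/R = (14.9 − 1.83) / 44.8 = 0.292 mA.

V_GS = 1.83 V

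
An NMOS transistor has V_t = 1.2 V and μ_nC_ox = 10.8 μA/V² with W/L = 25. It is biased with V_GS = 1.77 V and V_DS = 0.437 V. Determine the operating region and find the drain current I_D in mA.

Triode; I_D = 0.0415 mA

k_n = μ_nC_ox · (W/L) = 0.27 mA/V².
V_ov = V_GS − V_t = 1.77 − 1.2 = 0.57 V.
Since V_DS = 0.437 V < V_ov = 0.57 V, the device is in the triode region.
I_D = k_n [V_ov · V_DS − ½ V_DS²] = 0.27 × [0.57 × 0.437 − 0.5 × 0.437²] = 0.0415 mA.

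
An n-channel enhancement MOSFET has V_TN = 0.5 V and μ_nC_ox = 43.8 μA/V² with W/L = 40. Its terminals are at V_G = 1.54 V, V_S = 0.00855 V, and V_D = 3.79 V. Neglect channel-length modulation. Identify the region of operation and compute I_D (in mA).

Saturation; I_D = 0.932 mA

V_GS = V_G − V_S = 1.54 − 0.00855 = 1.53 V; V_DS = V_D − V_S = 3.79 − 0.00855 = 3.78 V.
k_n = μ_nC_ox · (W/L) = 1.752 mA/V².
V_ov = V_GS − V_TN = 1.53 − 0.5 = 1.03 V.
Since V_DS = 3.78 V ≥ V_ov = 1.03 V, the device is in saturation.
I_D = ½ k_n V_ov² = 0.5 × 1.752 × 1.03² = 0.932 mA.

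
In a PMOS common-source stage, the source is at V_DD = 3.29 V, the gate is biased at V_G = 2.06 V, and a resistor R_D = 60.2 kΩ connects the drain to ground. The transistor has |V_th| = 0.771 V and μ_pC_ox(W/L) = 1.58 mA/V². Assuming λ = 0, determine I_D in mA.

I_D = 0.0533 mA

V_SG = V_DD − V_G = 3.29 − 2.06 = 1.23 V, so V_ov = 1.23 − 0.771 = 0.459 V.
Assume saturation: I_D = ½ k_p V_ov² = 0.5 × 1.58 × 0.459² = 0.166 mA, giving V_SD = V_DD − I_D R_D = 3.29 − 0.166 × 60.2 = -6.73 V.
But -6.73 V < V_ov = 0.459 V, so the device is actually in triode.
In triode I_D = k_p[V_ov V_SD − ½ V_SD²] and I_D = (V_DD − V_SD)/R_D. Equating: 47.6 V_SD² − 44.66 V_SD + 3.29 = 0, giving V_SD = 0.0806 V (the root below V_ov).
I_D = (3.29 − 0.0806) / 60.2 = 0.0533 mA.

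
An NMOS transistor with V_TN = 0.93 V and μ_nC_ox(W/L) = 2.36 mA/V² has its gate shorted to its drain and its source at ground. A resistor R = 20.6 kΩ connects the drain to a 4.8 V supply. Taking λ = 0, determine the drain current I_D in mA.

With gate tied to drain, V_GS = V_DS ≥ V_GS − V_TN, so the device is in saturation.
KCL at the drain: ½ k_n (V_GS − V_TN)² = (V_DD − V_GS)/R.
Let x = V_GS − 0.93. Then 24.3 x² + x − 3.87 = 0, giving x = 0.379 V (positive root), so V_GS = 1.31 V.
I_D = (V_DD − V_GS)/R = (4.8 − 1.31) / 20.6 = 0.169 mA.

I_D = 0.169 mA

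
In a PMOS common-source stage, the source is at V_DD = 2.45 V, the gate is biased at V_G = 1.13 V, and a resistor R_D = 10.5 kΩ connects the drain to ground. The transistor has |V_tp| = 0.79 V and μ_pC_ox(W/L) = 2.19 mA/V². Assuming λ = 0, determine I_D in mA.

I_D = 0.211 mA

V_SG = V_DD − V_G = 2.45 − 1.13 = 1.32 V, so V_ov = 1.32 − 0.79 = 0.53 V.
Assume saturation: I_D = ½ k_p V_ov² = 0.5 × 2.19 × 0.53² = 0.308 mA, giving V_SD = V_DD − I_D R_D = 2.45 − 0.308 × 10.5 = -0.78 V.
But -0.78 V < V_ov = 0.53 V, so the device is actually in triode.
In triode I_D = k_p[V_ov V_SD − ½ V_SD²] and I_D = (V_DD − V_SD)/R_D. Equating: 11.5 V_SD² − 13.19 V_SD + 2.45 = 0, giving V_SD = 0.233 V (the root below V_ov).
I_D = (2.45 − 0.233) / 10.5 = 0.211 mA.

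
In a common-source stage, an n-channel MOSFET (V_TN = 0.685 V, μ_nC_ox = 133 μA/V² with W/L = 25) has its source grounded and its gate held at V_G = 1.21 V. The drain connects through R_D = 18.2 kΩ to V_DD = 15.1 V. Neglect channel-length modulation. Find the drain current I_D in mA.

V_GS = V_G = 1.21 V, so V_ov = 1.21 − 0.685 = 0.525 V.
k_n = μ_nC_ox · (W/L) = 3.325 mA/V².
Assume saturation: I_D = ½ k_n V_ov² = 0.5 × 3.325 × 0.525² = 0.458 mA, giving V_DS = V_DD − I_D R_D = 15.1 − 0.458 × 18.2 = 6.76 V.
V_DS = 6.76 V ≥ V_ov = 0.525 V, confirming saturation.

I_D = 0.458 mA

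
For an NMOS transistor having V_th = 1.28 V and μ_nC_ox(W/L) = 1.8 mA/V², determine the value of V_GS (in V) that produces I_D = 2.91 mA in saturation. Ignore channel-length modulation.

V_GS = 3.08 V

In saturation I_D = ½ k_n (V_GS − V_th)², so V_GS − V_th = √(2 I_D / k_n) = √(2 × 2.91 / 1.8) = 1.8 V.
V_GS = 1.28 + 1.8 = 3.08 V.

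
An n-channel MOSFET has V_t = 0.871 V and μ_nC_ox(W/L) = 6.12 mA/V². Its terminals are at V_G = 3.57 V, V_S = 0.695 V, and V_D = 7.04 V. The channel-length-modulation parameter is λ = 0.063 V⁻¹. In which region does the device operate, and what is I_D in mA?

V_GS = V_G − V_S = 3.57 − 0.695 = 2.88 V; V_DS = V_D − V_S = 7.04 − 0.695 = 6.34 V.
V_ov = V_GS − V_t = 2.88 − 0.871 = 2 V.
Since V_DS = 6.34 V ≥ V_ov = 2 V, the device is in saturation.
I_D = ½ k_n V_ov² (1 + λ V_DS) = 0.5 × 6.12 × 2² × (1 + 0.063 × 6.34) = 17.2 mA.

Saturation; I_D = 17.2 mA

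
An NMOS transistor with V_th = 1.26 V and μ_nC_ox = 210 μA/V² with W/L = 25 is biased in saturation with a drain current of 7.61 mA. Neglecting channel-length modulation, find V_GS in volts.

V_GS = 2.96 V

k_n = μ_nC_ox · (W/L) = 5.25 mA/V².
In saturation I_D = ½ k_n (V_GS − V_th)², so V_GS − V_th = √(2 I_D / k_n) = √(2 × 7.61 / 5.25) = 1.7 V.
V_GS = 1.26 + 1.7 = 2.96 V.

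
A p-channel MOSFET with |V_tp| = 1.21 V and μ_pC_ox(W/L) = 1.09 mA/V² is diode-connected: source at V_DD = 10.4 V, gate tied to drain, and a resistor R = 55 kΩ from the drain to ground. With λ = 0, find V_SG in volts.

V_SG = 1.75 V

With gate tied to drain, V_SG = V_SD ≥ V_SG − |V_tp|, so the device is in saturation.
KCL at the drain: ½ k_p (V_SG − |V_tp|)² = (V_DD − V_SG)/R.
Let x = V_SG − 1.21. Then 30 x² + x − 9.19 = 0, giving x = 0.537 V (positive root), so V_SG = 1.75 V.
I_D = (V_DD − V_SG)/R = (10.4 − 1.75) / 55 = 0.157 mA.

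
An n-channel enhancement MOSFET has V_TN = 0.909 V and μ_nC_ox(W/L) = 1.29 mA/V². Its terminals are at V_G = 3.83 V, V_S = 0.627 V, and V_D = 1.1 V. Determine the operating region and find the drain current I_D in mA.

Triode; I_D = 1.26 mA

V_GS = V_G − V_S = 3.83 − 0.627 = 3.2 V; V_DS = V_D − V_S = 1.1 − 0.627 = 0.473 V.
V_ov = V_GS − V_TN = 3.2 − 0.909 = 2.29 V.
Since V_DS = 0.473 V < V_ov = 2.29 V, the device is in the triode region.
I_D = k_n [V_ov · V_DS − ½ V_DS²] = 1.29 × [2.29 × 0.473 − 0.5 × 0.473²] = 1.26 mA.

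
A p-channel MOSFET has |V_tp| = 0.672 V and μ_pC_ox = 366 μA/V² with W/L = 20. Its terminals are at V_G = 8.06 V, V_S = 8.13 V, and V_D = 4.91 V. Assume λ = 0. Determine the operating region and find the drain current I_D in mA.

Cutoff; I_D = 0 mA

V_SG = V_S − V_G = 8.13 − 8.06 = 0.07 V; V_SD = V_S − V_D = 8.13 − 4.91 = 3.22 V.
V_SG = 0.07 V < |V_tp| = 0.672 V, so the transistor is in cutoff.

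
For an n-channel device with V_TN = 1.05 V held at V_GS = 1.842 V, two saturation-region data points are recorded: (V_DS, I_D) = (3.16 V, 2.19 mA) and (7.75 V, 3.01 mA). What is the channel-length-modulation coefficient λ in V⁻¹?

With V_GS fixed, I_D ∝ (1 + λ V_DS) in saturation, so I_D2/I_D1 = (1 + λ V_DS2)/(1 + λ V_DS1).
3.01/2.19 = 1.374 = (1 + 7.75 λ)/(1 + 3.16 λ).
Solving: λ (I_D1 V_DS2 − I_D2 V_DS1) = I_D2 − I_D1, so λ = (3.01 − 2.19) / (2.19 × 7.75 − 3.01 × 3.16) = 0.82 / 7.46 = 0.11 V⁻¹.

λ = 0.110 V⁻¹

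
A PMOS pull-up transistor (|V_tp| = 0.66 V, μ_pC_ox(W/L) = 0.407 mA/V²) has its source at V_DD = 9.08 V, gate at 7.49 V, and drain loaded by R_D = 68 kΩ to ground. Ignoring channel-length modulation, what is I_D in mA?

V_SG = V_DD − V_G = 9.08 − 7.49 = 1.59 V, so V_ov = 1.59 − 0.66 = 0.93 V.
Assume saturation: I_D = ½ k_p V_ov² = 0.5 × 0.407 × 0.93² = 0.176 mA, giving V_SD = V_DD − I_D R_D = 9.08 − 0.176 × 68 = -2.89 V.
But -2.89 V < V_ov = 0.93 V, so the device is actually in triode.
In triode I_D = k_p[V_ov V_SD − ½ V_SD²] and I_D = (V_DD − V_SD)/R_D. Equating: 13.8 V_SD² − 26.74 V_SD + 9.08 = 0, giving V_SD = 0.44 V (the root below V_ov).
I_D = (9.08 − 0.44) / 68 = 0.127 mA.

I_D = 0.127 mA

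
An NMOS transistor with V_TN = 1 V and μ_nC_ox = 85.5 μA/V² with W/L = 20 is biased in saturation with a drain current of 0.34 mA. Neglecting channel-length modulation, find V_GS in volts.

V_GS = 1.63 V

k_n = μ_nC_ox · (W/L) = 1.71 mA/V².
In saturation I_D = ½ k_n (V_GS − V_TN)², so V_GS − V_TN = √(2 I_D / k_n) = √(2 × 0.34 / 1.71) = 0.631 V.
V_GS = 1 + 0.631 = 1.63 V.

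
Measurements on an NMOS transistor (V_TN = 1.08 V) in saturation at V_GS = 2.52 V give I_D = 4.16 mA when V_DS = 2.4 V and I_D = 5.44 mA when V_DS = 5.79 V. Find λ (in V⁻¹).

With V_GS fixed, I_D ∝ (1 + λ V_DS) in saturation, so I_D2/I_D1 = (1 + λ V_DS2)/(1 + λ V_DS1).
5.44/4.16 = 1.308 = (1 + 5.79 λ)/(1 + 2.4 λ).
Solving: λ (I_D1 V_DS2 − I_D2 V_DS1) = I_D2 − I_D1, so λ = (5.44 − 4.16) / (4.16 × 5.79 − 5.44 × 2.4) = 1.28 / 11 = 0.116 V⁻¹.

λ = 0.116 V⁻¹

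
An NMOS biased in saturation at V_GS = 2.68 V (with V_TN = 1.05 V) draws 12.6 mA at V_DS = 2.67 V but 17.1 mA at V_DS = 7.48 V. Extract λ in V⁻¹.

With V_GS fixed, I_D ∝ (1 + λ V_DS) in saturation, so I_D2/I_D1 = (1 + λ V_DS2)/(1 + λ V_DS1).
17.1/12.6 = 1.357 = (1 + 7.48 λ)/(1 + 2.67 λ).
Solving: λ (I_D1 V_DS2 − I_D2 V_DS1) = I_D2 − I_D1, so λ = (17.1 − 12.6) / (12.6 × 7.48 − 17.1 × 2.67) = 4.5 / 48.6 = 0.0926 V⁻¹.

λ = 0.0926 V⁻¹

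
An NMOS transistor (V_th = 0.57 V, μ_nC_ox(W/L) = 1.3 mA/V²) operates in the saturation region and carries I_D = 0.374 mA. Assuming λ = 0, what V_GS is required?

V_GS = 1.33 V

In saturation I_D = ½ k_n (V_GS − V_th)², so V_GS − V_th = √(2 I_D / k_n) = √(2 × 0.374 / 1.3) = 0.759 V.
V_GS = 0.57 + 0.759 = 1.33 V.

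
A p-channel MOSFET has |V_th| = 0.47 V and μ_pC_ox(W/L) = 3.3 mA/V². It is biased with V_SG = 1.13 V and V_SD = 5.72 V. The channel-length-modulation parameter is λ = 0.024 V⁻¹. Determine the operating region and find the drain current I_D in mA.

V_ov = V_SG − |V_th| = 1.13 − 0.47 = 0.66 V.
Since V_SD = 5.72 V ≥ V_ov = 0.66 V, the device is in saturation.
I_D = ½ k_p V_ov² (1 + λ V_SD) = 0.5 × 3.3 × 0.66² × (1 + 0.024 × 5.72) = 0.817 mA.

Saturation; I_D = 0.817 mA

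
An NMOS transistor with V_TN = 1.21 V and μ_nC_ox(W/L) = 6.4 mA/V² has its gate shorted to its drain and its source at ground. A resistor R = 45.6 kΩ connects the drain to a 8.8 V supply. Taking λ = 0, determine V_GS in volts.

With gate tied to drain, V_GS = V_DS ≥ V_GS − V_TN, so the device is in saturation.
KCL at the drain: ½ k_n (V_GS − V_TN)² = (V_DD − V_GS)/R.
Let x = V_GS − 1.21. Then 146 x² + x − 7.59 = 0, giving x = 0.225 V (positive root), so V_GS = 1.43 V.
I_D = (V_DD − V_GS)/R = (8.8 − 1.43) / 45.6 = 0.162 mA.

V_GS = 1.43 V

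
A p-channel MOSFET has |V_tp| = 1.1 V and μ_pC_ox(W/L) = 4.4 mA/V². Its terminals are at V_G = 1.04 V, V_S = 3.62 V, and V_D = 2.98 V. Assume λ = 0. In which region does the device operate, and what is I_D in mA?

V_SG = V_S − V_G = 3.62 − 1.04 = 2.58 V; V_SD = V_S − V_D = 3.62 − 2.98 = 0.64 V.
V_ov = V_SG − |V_tp| = 2.58 − 1.1 = 1.48 V.
Since V_SD = 0.64 V < V_ov = 1.48 V, the device is in the triode region.
I_D = k_p [V_ov · V_SD − ½ V_SD²] = 4.4 × [1.48 × 0.64 − 0.5 × 0.64²] = 3.27 mA.

Triode; I_D = 3.27 mA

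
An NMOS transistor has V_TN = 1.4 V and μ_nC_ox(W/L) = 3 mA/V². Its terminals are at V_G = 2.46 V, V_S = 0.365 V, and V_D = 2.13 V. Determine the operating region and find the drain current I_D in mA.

Saturation; I_D = 0.725 mA

V_GS = V_G − V_S = 2.46 − 0.365 = 2.09 V; V_DS = V_D − V_S = 2.13 − 0.365 = 1.76 V.
V_ov = V_GS − V_TN = 2.09 − 1.4 = 0.695 V.
Since V_DS = 1.76 V ≥ V_ov = 0.695 V, the device is in saturation.
I_D = ½ k_n V_ov² = 0.5 × 3 × 0.695² = 0.725 mA.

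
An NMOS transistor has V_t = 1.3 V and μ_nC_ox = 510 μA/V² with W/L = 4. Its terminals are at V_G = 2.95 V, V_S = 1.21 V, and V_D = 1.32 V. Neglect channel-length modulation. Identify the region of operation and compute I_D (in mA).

V_GS = V_G − V_S = 2.95 − 1.21 = 1.74 V; V_DS = V_D − V_S = 1.32 − 1.21 = 0.11 V.
k_n = μ_nC_ox · (W/L) = 2.04 mA/V².
V_ov = V_GS − V_t = 1.74 − 1.3 = 0.44 V.
Since V_DS = 0.11 V < V_ov = 0.44 V, the device is in the triode region.
I_D = k_n [V_ov · V_DS − ½ V_DS²] = 2.04 × [0.44 × 0.11 − 0.5 × 0.11²] = 0.0864 mA.

Triode; I_D = 0.0864 mA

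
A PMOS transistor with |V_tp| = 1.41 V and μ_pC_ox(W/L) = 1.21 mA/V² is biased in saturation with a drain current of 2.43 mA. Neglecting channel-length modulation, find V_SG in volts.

In saturation I_D = ½ k_p (V_SG − |V_tp|)², so V_SG − |V_tp| = √(2 I_D / k_p) = √(2 × 2.43 / 1.21) = 2 V.
V_SG = 1.41 + 2 = 3.41 V.

V_SG = 3.41 V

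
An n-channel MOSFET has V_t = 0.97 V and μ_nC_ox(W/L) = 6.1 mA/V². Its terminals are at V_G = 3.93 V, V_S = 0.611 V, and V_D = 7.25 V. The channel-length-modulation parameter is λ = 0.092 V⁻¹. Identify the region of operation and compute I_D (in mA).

Saturation; I_D = 27.1 mA

V_GS = V_G − V_S = 3.93 − 0.611 = 3.32 V; V_DS = V_D − V_S = 7.25 − 0.611 = 6.64 V.
V_ov = V_GS − V_t = 3.32 − 0.97 = 2.35 V.
Since V_DS = 6.64 V ≥ V_ov = 2.35 V, the device is in saturation.
I_D = ½ k_n V_ov² (1 + λ V_DS) = 0.5 × 6.1 × 2.35² × (1 + 0.092 × 6.64) = 27.1 mA.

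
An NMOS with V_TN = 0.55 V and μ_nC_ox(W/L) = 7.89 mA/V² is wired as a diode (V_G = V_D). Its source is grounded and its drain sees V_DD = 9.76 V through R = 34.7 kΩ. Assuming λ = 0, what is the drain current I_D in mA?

I_D = 0.258 mA

With gate tied to drain, V_GS = V_DS ≥ V_GS − V_TN, so the device is in saturation.
KCL at the drain: ½ k_n (V_GS − V_TN)² = (V_DD − V_GS)/R.
Let x = V_GS − 0.55. Then 137 x² + x − 9.21 = 0, giving x = 0.256 V (positive root), so V_GS = 0.806 V.
I_D = (V_DD − V_GS)/R = (9.76 − 0.806) / 34.7 = 0.258 mA.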